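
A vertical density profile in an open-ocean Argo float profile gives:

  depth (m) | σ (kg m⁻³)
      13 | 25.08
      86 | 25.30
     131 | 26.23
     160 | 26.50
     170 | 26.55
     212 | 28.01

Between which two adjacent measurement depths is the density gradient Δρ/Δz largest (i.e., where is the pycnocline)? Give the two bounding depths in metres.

170–212 m

Compute the density gradient over each adjacent pair:
  13–86 m: Δρ/Δz = 0.22/73 = 3.0 × 10⁻³ kg m⁻⁴
  86–131 m: Δρ/Δz = 0.93/45 = 0.021 kg m⁻⁴
  131–160 m: Δρ/Δz = 0.27/29 = 9.3 × 10⁻³ kg m⁻⁴
  160–170 m: Δρ/Δz = 0.05/10 = 5.0 × 10⁻³ kg m⁻⁴
  170–212 m: Δρ/Δz = 1.46/42 = 0.035 kg m⁻⁴
The largest gradient is in the 170–212 m interval — the pycnocline.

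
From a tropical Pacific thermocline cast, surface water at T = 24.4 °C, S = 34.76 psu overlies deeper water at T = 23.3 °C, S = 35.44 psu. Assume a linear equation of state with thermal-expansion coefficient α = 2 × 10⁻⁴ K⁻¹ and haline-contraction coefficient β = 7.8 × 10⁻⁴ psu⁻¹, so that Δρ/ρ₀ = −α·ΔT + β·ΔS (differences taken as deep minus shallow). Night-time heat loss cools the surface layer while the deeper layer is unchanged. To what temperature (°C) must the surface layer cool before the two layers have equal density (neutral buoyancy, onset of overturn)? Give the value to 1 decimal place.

Neutral buoyancy requires Δρ = 0, i.e. −α(T_deep − T_surf′) + β(S_deep − S_surf) = 0.
T_surf′ = T_deep − (β/α)·ΔS = 23.3 − (7.8 × 10⁻⁴/2 × 10⁻⁴)·(+0.68) = 20.648 °C.
Cooling required: 24.4 − (20.648) = 3.752 °C.

20.6 °C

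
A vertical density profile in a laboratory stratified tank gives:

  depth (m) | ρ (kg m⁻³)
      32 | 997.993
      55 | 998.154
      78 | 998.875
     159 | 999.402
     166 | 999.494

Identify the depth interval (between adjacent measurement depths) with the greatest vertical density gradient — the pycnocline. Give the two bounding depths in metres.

55–78 m

Compute the density gradient over each adjacent pair:
  32–55 m: Δρ/Δz = 0.161/23 = 7.0 × 10⁻³ kg m⁻⁴
  55–78 m: Δρ/Δz = 0.721/23 = 0.031 kg m⁻⁴
  78–159 m: Δρ/Δz = 0.527/81 = 6.5 × 10⁻³ kg m⁻⁴
  159–166 m: Δρ/Δz = 0.092/7 = 0.013 kg m⁻⁴
The largest gradient is in the 55–78 m interval — the pycnocline.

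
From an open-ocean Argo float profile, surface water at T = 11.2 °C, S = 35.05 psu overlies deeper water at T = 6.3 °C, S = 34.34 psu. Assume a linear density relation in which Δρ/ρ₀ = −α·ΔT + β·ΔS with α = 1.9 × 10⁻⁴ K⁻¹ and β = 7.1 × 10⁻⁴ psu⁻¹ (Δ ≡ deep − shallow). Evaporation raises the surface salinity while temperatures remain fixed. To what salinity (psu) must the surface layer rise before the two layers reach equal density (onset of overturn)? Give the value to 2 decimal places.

35.65 psu

Neutral buoyancy requires −α(T_deep − T_surf) + β(S_deep − S_surf′) = 0.
S_surf′ = S_deep − (α/β)·ΔT = 34.34 − (1.9 × 10⁻⁴/7.1 × 10⁻⁴)·(-4.9) = 35.6513 psu.
Increase required: 35.6513 − 35.05 = 0.6013 psu.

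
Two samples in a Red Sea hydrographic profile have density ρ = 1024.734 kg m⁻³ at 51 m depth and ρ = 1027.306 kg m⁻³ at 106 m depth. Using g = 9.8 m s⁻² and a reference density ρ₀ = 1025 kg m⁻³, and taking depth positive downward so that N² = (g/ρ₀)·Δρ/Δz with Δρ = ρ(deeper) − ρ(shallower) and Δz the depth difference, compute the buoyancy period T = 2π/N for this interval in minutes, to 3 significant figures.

4.95 min

Δρ = 1027.306 − 1024.734 = 2.572 kg m⁻³ over Δz = 106 − 51 = 55 m.
N² = (9.8/1025) × (2.572/55) = 4.4711 × 10⁻⁴ s⁻².
N = √(4.4711 × 10⁻⁴) = 0.021145 rad s⁻¹, so T = 2π/N = 297.15 s = 4.9525 min ≈ 4.95 min.
N² > 0, so the interval is statically stable.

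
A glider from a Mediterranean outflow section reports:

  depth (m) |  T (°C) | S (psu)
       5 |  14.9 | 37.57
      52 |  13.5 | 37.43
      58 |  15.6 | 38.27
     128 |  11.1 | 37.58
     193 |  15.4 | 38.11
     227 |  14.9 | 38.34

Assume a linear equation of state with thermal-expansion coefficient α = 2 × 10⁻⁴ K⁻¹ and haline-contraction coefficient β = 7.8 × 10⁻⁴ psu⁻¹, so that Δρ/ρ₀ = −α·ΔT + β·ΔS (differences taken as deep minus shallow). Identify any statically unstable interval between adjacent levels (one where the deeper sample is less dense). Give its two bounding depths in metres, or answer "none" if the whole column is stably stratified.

Evaluate Δρ/ρ₀ = −αΔT + βΔS across each adjacent pair:
  5–52 m: −αΔT+βΔS = −(2 × 10⁻⁴)(-1.4)+(7.8 × 10⁻⁴)(-0.14) = 1.7 × 10⁻⁴ → stable
  52–58 m: −αΔT+βΔS = −(2 × 10⁻⁴)(+2.1)+(7.8 × 10⁻⁴)(+0.84) = 2.4 × 10⁻⁴ → stable
  58–128 m: −αΔT+βΔS = −(2 × 10⁻⁴)(-4.5)+(7.8 × 10⁻⁴)(-0.69) = 3.6 × 10⁻⁴ → stable
  128–193 m: −αΔT+βΔS = −(2 × 10⁻⁴)(+4.3)+(7.8 × 10⁻⁴)(+0.53) = -4.5 × 10⁻⁴ → UNSTABLE
  193–227 m: −αΔT+βΔS = −(2 × 10⁻⁴)(-0.5)+(7.8 × 10⁻⁴)(+0.23) = 2.8 × 10⁻⁴ → stable
The 128–193 m interval has Δρ < 0: lighter water underlies denser water.

128–193 m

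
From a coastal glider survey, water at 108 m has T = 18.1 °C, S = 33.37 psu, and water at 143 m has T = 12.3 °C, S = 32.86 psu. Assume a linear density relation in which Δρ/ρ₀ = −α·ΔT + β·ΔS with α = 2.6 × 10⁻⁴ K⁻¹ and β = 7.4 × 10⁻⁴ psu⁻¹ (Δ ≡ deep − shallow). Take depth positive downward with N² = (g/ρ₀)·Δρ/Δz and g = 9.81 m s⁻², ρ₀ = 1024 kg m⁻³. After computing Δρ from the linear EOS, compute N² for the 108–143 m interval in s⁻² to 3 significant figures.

ΔT = -5.8 K, ΔS = -0.51 psu (deep − shallow).
Δρ/ρ₀ = −αΔT + βΔS = 1.508 × 10⁻³ − 3.774 × 10⁻⁴ = 1.1306 × 10⁻³, so Δρ ≈ 1.158 kg m⁻³.
N² = (g/ρ₀)·Δρ/Δz = g·(Δρ/ρ₀)/Δz = 9.81 × 1.1306 × 10⁻³ / 35 = 3.1689 × 10⁻⁴ s⁻² ≈ 3.17 × 10⁻⁴ s⁻².

3.17 × 10⁻⁴ s⁻²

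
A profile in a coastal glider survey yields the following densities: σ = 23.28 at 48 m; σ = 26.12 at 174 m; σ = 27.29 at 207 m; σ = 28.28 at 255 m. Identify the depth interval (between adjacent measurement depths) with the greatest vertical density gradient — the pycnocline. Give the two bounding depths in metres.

Compute the density gradient over each adjacent pair:
  48–174 m: Δρ/Δz = 2.84/126 = 0.023 kg m⁻⁴
  174–207 m: Δρ/Δz = 1.17/33 = 0.035 kg m⁻⁴
  207–255 m: Δρ/Δz = 0.99/48 = 0.021 kg m⁻⁴
The largest gradient is in the 174–207 m interval — the pycnocline.

174–207 m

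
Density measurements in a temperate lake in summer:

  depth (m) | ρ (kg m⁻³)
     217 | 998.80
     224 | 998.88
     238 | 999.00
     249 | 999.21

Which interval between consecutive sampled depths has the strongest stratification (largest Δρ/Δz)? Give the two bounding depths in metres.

238–249 m

Compute the density gradient over each adjacent pair:
  217–224 m: Δρ/Δz = 0.08/7 = 0.011 kg m⁻⁴
  224–238 m: Δρ/Δz = 0.12/14 = 8.6 × 10⁻³ kg m⁻⁴
  238–249 m: Δρ/Δz = 0.21/11 = 0.019 kg m⁻⁴
The largest gradient is in the 238–249 m interval — the pycnocline.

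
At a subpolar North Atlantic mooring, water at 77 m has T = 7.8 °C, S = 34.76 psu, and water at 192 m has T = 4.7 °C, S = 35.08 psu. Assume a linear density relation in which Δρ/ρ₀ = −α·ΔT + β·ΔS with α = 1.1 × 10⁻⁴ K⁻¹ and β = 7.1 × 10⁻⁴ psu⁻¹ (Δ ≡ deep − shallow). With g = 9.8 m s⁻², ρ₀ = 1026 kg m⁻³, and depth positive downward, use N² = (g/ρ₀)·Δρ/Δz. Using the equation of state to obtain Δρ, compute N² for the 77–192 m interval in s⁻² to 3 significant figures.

4.84 × 10⁻⁵ s⁻²

ΔT = -3.1 K, ΔS = +0.32 psu (deep − shallow).
Δρ/ρ₀ = −αΔT + βΔS = 3.41 × 10⁻⁴ + 2.272 × 10⁻⁴ = 5.682 × 10⁻⁴, so Δρ ≈ 0.5830 kg m⁻³.
N² = (g/ρ₀)·Δρ/Δz = g·(Δρ/ρ₀)/Δz = 9.8 × 5.682 × 10⁻⁴ / 115 = 4.8421 × 10⁻⁵ s⁻² ≈ 4.84 × 10⁻⁵ s⁻².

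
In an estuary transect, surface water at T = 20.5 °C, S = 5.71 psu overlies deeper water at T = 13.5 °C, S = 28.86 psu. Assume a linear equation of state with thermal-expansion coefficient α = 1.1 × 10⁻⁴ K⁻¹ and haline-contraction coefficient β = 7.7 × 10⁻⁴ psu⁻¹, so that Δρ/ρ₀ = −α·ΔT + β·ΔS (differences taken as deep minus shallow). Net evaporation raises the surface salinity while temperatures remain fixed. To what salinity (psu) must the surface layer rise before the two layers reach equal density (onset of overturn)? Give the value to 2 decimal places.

Neutral buoyancy requires −α(T_deep − T_surf) + β(S_deep − S_surf′) = 0.
S_surf′ = S_deep − (α/β)·ΔT = 28.86 − (1.1 × 10⁻⁴/7.7 × 10⁻⁴)·(-7.0) = 29.8600 psu.
Increase required: 29.8600 − 5.71 = 24.1500 psu.

29.86 psu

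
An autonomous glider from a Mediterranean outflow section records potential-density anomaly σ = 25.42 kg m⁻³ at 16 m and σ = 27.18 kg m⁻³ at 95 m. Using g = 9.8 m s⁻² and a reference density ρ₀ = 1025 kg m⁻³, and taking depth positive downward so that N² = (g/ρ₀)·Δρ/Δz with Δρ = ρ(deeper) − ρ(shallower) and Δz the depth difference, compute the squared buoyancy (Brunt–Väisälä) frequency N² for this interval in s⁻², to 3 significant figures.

Δρ = 1027.18 − 1025.42 = 1.76 kg m⁻³ over Δz = 95 − 16 = 79 m.
N² = (9.8/1025) × (1.76/79) = 2.1300 × 10⁻⁴ s⁻² ≈ 2.13 × 10⁻⁴ s⁻².
A positive N² confirms static stability across the interval.

2.13 × 10⁻⁴ s⁻²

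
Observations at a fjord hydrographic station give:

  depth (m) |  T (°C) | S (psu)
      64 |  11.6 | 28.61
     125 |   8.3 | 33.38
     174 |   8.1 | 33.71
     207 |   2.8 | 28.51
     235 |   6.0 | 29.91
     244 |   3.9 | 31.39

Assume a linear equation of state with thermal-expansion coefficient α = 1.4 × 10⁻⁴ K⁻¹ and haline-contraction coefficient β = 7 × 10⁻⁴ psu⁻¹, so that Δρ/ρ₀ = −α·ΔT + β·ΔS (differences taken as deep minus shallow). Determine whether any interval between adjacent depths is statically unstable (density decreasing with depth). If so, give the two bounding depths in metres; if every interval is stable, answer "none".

174–207 m

Evaluate Δρ/ρ₀ = −αΔT + βΔS across each adjacent pair:
  64–125 m: −αΔT+βΔS = −(1.4 × 10⁻⁴)(-3.3)+(7 × 10⁻⁴)(+4.77) = 3.8 × 10⁻³ → stable
  125–174 m: −αΔT+βΔS = −(1.4 × 10⁻⁴)(-0.2)+(7 × 10⁻⁴)(+0.33) = 2.6 × 10⁻⁴ → stable
  174–207 m: −αΔT+βΔS = −(1.4 × 10⁻⁴)(-5.3)+(7 × 10⁻⁴)(-5.20) = -2.9 × 10⁻³ → UNSTABLE
  207–235 m: −αΔT+βΔS = −(1.4 × 10⁻⁴)(+3.2)+(7 × 10⁻⁴)(+1.40) = 5.3 × 10⁻⁴ → stable
  235–244 m: −αΔT+βΔS = −(1.4 × 10⁻⁴)(-2.1)+(7 × 10⁻⁴)(+1.48) = 1.3 × 10⁻³ → stable
The 174–207 m interval has Δρ < 0: lighter water underlies denser water.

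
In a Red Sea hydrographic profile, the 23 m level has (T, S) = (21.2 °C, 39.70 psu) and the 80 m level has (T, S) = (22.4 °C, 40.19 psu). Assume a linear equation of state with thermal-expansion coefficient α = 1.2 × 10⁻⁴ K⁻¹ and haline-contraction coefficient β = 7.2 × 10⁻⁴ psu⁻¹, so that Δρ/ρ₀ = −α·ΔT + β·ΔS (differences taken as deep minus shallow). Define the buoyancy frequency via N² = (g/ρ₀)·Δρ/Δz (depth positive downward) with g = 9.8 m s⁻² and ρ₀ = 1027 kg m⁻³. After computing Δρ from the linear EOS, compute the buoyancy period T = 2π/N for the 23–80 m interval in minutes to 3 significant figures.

ΔT = +1.2 K, ΔS = +0.49 psu (deep − shallow).
Δρ/ρ₀ = −αΔT + βΔS = -1.44 × 10⁻⁴ + 3.528 × 10⁻⁴ = 2.088 × 10⁻⁴, so Δρ ≈ 0.2144 kg m⁻³.
N² = (g/ρ₀)·Δρ/Δz = g·(Δρ/ρ₀)/Δz = 9.8 × 2.088 × 10⁻⁴ / 57 = 3.5899 × 10⁻⁵ s⁻².
N = √(3.5899 × 10⁻⁵) = 5.9916 × 10⁻³ rad s⁻¹ → T = 2π/N = 1.0487 × 10³ s = 17.478 min ≈ 17.5 min.

17.5 min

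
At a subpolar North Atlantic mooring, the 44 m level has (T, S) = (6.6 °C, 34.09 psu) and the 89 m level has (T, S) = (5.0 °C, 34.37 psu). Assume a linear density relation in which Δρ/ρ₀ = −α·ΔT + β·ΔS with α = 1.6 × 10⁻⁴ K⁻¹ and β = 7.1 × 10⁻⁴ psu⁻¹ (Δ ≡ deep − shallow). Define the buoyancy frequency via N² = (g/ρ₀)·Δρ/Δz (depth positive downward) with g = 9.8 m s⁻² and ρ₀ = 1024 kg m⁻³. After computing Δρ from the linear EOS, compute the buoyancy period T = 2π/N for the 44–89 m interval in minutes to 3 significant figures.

10.5 min

ΔT = -1.6 K, ΔS = +0.28 psu (deep − shallow).
Δρ/ρ₀ = −αΔT + βΔS = 2.56 × 10⁻⁴ + 1.988 × 10⁻⁴ = 4.548 × 10⁻⁴, so Δρ ≈ 0.4657 kg m⁻³.
N² = (g/ρ₀)·Δρ/Δz = g·(Δρ/ρ₀)/Δz = 9.8 × 4.548 × 10⁻⁴ / 45 = 9.9045 × 10⁻⁵ s⁻².
N = √(9.9045 × 10⁻⁵) = 9.9521 × 10⁻³ rad s⁻¹ → T = 2π/N = 631.34 s = 10.522 min ≈ 10.5 min.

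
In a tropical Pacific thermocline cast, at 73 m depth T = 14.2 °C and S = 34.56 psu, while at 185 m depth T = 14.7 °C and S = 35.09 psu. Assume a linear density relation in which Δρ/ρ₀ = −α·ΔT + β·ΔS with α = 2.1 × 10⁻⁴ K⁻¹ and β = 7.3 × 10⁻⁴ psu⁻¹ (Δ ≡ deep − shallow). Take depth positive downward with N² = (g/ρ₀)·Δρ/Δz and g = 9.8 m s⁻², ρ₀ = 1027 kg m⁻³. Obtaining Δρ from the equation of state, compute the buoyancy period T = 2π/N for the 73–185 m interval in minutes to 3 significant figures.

21.1 min

ΔT = +0.5 K, ΔS = +0.53 psu (deep − shallow).
Δρ/ρ₀ = −αΔT + βΔS = -1.05 × 10⁻⁴ + 3.869 × 10⁻⁴ = 2.819 × 10⁻⁴, so Δρ ≈ 0.2895 kg m⁻³.
N² = (g/ρ₀)·Δρ/Δz = g·(Δρ/ρ₀)/Δz = 9.8 × 2.819 × 10⁻⁴ / 112 = 2.4666 × 10⁻⁵ s⁻².
N = √(2.4666 × 10⁻⁵) = 4.9665 × 10⁻³ rad s⁻¹ → T = 2π/N = 1.2651 × 10³ s = 21.085 min ≈ 21.1 min.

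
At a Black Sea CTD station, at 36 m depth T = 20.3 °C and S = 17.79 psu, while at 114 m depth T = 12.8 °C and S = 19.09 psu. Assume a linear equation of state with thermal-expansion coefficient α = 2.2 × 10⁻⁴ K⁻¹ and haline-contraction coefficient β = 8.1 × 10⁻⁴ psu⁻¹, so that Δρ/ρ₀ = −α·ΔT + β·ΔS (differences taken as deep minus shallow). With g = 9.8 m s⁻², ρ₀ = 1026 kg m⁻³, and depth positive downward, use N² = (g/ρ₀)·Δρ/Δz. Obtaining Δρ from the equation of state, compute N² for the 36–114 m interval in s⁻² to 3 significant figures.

ΔT = -7.5 K, ΔS = +1.30 psu (deep − shallow).
Δρ/ρ₀ = −αΔT + βΔS = 1.65 × 10⁻³ + 1.053 × 10⁻³ = 2.703 × 10⁻³, so Δρ ≈ 2.773 kg m⁻³.
N² = (g/ρ₀)·Δρ/Δz = g·(Δρ/ρ₀)/Δz = 9.8 × 2.703 × 10⁻³ / 78 = 3.3961 × 10⁻⁴ s⁻² ≈ 3.40 × 10⁻⁴ s⁻².

3.40 × 10⁻⁴ s⁻²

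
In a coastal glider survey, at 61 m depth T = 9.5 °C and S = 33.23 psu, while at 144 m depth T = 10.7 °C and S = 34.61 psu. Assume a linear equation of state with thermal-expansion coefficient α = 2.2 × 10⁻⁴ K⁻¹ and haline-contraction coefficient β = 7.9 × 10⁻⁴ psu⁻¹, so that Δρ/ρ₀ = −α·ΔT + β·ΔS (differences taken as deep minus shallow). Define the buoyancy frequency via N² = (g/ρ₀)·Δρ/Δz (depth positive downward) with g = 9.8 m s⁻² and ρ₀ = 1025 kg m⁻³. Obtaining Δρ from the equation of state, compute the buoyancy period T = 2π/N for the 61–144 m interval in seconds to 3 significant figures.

ΔT = +1.2 K, ΔS = +1.38 psu (deep − shallow).
Δρ/ρ₀ = −αΔT + βΔS = -2.64 × 10⁻⁴ + 1.0902 × 10⁻³ = 8.262 × 10⁻⁴, so Δρ ≈ 0.8469 kg m⁻³.
N² = (g/ρ₀)·Δρ/Δz = g·(Δρ/ρ₀)/Δz = 9.8 × 8.262 × 10⁻⁴ / 83 = 9.7551 × 10⁻⁵ s⁻².
N = √(9.7551 × 10⁻⁵) = 9.8768 × 10⁻³ rad s⁻¹ → T = 2π/N = 636.16 s ≈ 636 s.

636 s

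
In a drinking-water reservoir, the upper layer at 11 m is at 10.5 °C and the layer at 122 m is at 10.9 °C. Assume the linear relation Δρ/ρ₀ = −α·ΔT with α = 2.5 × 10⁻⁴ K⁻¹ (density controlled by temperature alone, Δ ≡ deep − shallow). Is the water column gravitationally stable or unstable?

unstable

ΔT = 10.9 − 10.5 = +0.4 K, so Δρ/ρ₀ = −αΔT = -1.00 × 10⁻⁴.
Δρ/ρ₀ < 0, so Δρ < 0: deeper water is lighter → statically unstable; the column would overturn.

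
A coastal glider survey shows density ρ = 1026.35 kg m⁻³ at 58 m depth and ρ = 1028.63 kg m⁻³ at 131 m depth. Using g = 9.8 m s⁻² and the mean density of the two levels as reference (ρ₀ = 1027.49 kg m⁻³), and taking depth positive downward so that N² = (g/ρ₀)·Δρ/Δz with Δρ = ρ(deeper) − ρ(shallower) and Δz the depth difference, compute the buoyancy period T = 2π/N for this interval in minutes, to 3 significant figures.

6.07 min

Δρ = 1028.63 − 1026.35 = 2.28 kg m⁻³ over Δz = 131 − 58 = 73 m.
N² = (9.8/1027.49) × (2.28/73) = 2.9789 × 10⁻⁴ s⁻².
N = √(2.9789 × 10⁻⁴) = 0.017259 rad s⁻¹, so T = 2π/N = 364.05 s = 6.0675 min ≈ 6.07 min.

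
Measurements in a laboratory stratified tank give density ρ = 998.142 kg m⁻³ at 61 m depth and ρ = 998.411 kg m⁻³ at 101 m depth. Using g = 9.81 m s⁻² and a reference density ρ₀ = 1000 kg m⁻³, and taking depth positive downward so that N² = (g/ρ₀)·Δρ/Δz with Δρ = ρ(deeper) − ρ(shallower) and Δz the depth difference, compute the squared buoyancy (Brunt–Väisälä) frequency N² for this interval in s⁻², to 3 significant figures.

Δρ = 998.411 − 998.142 = 0.269 kg m⁻³ over Δz = 101 − 61 = 40 m.
N² = (9.81/1000) × (0.269/40) = 6.5972 × 10⁻⁵ s⁻² ≈ 6.60 × 10⁻⁵ s⁻².

6.60 × 10⁻⁵ s⁻²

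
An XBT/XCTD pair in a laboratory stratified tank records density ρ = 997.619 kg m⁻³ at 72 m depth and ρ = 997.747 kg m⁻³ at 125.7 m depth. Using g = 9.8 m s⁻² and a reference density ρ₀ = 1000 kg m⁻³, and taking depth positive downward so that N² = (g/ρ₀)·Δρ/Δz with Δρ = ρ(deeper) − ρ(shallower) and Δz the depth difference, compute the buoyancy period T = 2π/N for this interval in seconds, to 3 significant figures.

Δρ = 997.747 − 997.619 = 0.128 kg m⁻³ over Δz = 125.7 − 72 = 53.7 m.
N² = (9.8/1000) × (0.128/53.7) = 2.3359 × 10⁻⁵ s⁻².
N = √(2.3359 × 10⁻⁵) = 4.8331 × 10⁻³ rad s⁻¹, so T = 2π/N = 1.3000 × 10³ s ≈ 1.30 × 10³ s.

1.30 × 10³ s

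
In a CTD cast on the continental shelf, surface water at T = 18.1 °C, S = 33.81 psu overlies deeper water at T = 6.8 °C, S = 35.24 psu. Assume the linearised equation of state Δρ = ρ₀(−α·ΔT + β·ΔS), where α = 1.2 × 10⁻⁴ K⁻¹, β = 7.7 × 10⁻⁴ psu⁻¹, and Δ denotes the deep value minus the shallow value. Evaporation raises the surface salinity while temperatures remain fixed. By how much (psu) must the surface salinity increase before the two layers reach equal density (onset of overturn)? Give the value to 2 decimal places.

3.19 psu

Neutral buoyancy requires −α(T_deep − T_surf) + β(S_deep − S_surf′) = 0.
S_surf′ = S_deep − (α/β)·ΔT = 35.24 − (1.2 × 10⁻⁴/7.7 × 10⁻⁴)·(-11.3) = 37.0010 psu.
Increase required: 37.0010 − 33.81 = 3.1910 psu.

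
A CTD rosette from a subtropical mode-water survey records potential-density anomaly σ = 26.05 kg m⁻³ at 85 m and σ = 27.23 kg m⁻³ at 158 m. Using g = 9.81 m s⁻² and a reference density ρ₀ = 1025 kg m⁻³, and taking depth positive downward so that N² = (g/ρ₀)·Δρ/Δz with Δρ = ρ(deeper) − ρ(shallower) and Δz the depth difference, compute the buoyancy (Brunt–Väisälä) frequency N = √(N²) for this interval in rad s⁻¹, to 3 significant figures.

Δρ = 1027.23 − 1026.05 = 1.18 kg m⁻³ over Δz = 158 − 85 = 73 m.
N² = (9.81/1025) × (1.18/73) = 1.5470 × 10⁻⁴ s⁻².
N = √(1.5470 × 10⁻⁴) = 0.012438 rad s⁻¹ ≈ 0.0124 rad s⁻¹.

0.0124 rad s⁻¹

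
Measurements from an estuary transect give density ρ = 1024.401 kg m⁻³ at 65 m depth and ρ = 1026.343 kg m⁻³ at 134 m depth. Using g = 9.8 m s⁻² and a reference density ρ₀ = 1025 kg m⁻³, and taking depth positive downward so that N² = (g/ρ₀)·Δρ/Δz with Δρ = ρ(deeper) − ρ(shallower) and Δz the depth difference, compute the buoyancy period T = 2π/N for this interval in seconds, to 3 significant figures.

Δρ = 1026.343 − 1024.401 = 1.942 kg m⁻³ over Δz = 134 − 65 = 69 m.
N² = (9.8/1025) × (1.942/69) = 2.6909 × 10⁻⁴ s⁻².
N = √(2.6909 × 10⁻⁴) = 0.016404 rad s⁻¹, so T = 2π/N = 383.03 s ≈ 383 s.

383 s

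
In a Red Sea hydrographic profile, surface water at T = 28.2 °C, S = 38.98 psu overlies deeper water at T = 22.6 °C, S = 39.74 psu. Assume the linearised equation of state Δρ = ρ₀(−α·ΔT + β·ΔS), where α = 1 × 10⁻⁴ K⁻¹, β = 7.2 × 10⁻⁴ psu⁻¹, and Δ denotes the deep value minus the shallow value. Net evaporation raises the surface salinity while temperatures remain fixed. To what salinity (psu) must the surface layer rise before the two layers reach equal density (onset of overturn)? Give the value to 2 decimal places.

Neutral buoyancy requires −α(T_deep − T_surf) + β(S_deep − S_surf′) = 0.
S_surf′ = S_deep − (α/β)·ΔT = 39.74 − (1 × 10⁻⁴/7.2 × 10⁻⁴)·(-5.6) = 40.5178 psu.
Increase required: 40.5178 − 38.98 = 1.5378 psu.

40.52 psu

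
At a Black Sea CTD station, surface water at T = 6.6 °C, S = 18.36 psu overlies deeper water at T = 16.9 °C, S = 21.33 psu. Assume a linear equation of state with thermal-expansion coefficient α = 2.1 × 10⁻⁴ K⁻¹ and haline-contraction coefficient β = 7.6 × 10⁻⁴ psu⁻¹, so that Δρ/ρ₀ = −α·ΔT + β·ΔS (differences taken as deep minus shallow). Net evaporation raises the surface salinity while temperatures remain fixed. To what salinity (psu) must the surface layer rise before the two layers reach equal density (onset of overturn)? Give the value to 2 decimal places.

Neutral buoyancy requires −α(T_deep − T_surf) + β(S_deep − S_surf′) = 0.
S_surf′ = S_deep − (α/β)·ΔT = 21.33 − (2.1 × 10⁻⁴/7.6 × 10⁻⁴)·(+10.3) = 18.4839 psu.
Increase required: 18.4839 − 18.36 = 0.1239 psu.

18.48 psu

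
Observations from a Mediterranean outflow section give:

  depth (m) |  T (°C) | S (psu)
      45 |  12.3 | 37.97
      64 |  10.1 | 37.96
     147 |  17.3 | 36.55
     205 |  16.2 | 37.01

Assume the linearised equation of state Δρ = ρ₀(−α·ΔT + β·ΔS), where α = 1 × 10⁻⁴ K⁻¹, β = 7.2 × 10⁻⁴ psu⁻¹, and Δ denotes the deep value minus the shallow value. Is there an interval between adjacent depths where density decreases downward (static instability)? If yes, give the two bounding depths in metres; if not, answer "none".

Evaluate Δρ/ρ₀ = −αΔT + βΔS across each adjacent pair:
  45–64 m: −αΔT+βΔS = −(1 × 10⁻⁴)(-2.2)+(7.2 × 10⁻⁴)(-0.01) = 2.1 × 10⁻⁴ → stable
  64–147 m: −αΔT+βΔS = −(1 × 10⁻⁴)(+7.2)+(7.2 × 10⁻⁴)(-1.41) = -1.7 × 10⁻³ → UNSTABLE
  147–205 m: −αΔT+βΔS = −(1 × 10⁻⁴)(-1.1)+(7.2 × 10⁻⁴)(+0.46) = 4.4 × 10⁻⁴ → stable
The 64–147 m interval has Δρ < 0: lighter water underlies denser water.

64–147 m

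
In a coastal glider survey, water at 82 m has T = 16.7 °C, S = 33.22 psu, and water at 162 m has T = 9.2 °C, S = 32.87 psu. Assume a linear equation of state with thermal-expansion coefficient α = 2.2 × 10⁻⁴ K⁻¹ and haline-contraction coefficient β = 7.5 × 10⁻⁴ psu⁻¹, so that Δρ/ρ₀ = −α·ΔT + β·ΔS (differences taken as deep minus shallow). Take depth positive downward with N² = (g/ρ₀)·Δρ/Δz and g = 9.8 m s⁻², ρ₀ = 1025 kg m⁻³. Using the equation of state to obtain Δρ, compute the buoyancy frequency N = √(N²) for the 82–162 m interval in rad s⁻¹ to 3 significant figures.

0.0130 rad s⁻¹

ΔT = -7.5 K, ΔS = -0.35 psu (deep − shallow).
Δρ/ρ₀ = −αΔT + βΔS = 1.65 × 10⁻³ − 2.625 × 10⁻⁴ = 1.3875 × 10⁻³, so Δρ ≈ 1.422 kg m⁻³.
N² = (g/ρ₀)·Δρ/Δz = g·(Δρ/ρ₀)/Δz = 9.8 × 1.3875 × 10⁻³ / 80 = 1.6997 × 10⁻⁴ s⁻².
N = √(1.6997 × 10⁻⁴) = 0.013037 rad s⁻¹ ≈ 0.0130 rad s⁻¹.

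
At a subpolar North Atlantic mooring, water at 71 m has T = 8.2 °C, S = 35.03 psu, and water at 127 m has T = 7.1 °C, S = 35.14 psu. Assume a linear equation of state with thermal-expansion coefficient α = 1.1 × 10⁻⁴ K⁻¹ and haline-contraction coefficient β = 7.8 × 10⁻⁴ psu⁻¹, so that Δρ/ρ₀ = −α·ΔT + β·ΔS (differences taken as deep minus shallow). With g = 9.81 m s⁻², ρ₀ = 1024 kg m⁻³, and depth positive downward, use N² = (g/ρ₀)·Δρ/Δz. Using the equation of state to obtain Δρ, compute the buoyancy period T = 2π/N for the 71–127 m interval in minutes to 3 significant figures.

ΔT = -1.1 K, ΔS = +0.11 psu (deep − shallow).
Δρ/ρ₀ = −αΔT + βΔS = 1.21 × 10⁻⁴ + 8.58 × 10⁻⁵ = 2.068 × 10⁻⁴, so Δρ ≈ 0.2118 kg m⁻³.
N² = (g/ρ₀)·Δρ/Δz = g·(Δρ/ρ₀)/Δz = 9.81 × 2.068 × 10⁻⁴ / 56 = 3.6227 × 10⁻⁵ s⁻².
N = √(3.6227 × 10⁻⁵) = 6.0189 × 10⁻³ rad s⁻¹ → T = 2π/N = 1.0439 × 10³ s = 17.398 min ≈ 17.4 min.

17.4 min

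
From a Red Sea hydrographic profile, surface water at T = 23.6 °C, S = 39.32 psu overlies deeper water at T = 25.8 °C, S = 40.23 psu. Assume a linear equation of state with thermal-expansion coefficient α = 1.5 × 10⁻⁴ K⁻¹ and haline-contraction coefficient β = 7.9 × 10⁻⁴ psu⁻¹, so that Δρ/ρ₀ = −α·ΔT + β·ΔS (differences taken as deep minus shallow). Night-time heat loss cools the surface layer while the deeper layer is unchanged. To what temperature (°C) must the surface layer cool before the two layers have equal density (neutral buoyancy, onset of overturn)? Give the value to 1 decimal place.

21.0 °C

Neutral buoyancy requires Δρ = 0, i.e. −α(T_deep − T_surf′) + β(S_deep − S_surf) = 0.
T_surf′ = T_deep − (β/α)·ΔS = 25.8 − (7.9 × 10⁻⁴/1.5 × 10⁻⁴)·(+0.91) = 21.007 °C.
Cooling required: 23.6 − (21.007) = 2.593 °C.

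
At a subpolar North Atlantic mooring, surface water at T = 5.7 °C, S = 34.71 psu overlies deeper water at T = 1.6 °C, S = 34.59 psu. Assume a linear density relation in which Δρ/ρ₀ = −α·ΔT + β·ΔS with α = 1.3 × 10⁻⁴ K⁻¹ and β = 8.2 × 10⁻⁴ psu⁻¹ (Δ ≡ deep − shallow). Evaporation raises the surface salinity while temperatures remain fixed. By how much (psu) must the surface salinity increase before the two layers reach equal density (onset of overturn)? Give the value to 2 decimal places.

Neutral buoyancy requires −α(T_deep − T_surf) + β(S_deep − S_surf′) = 0.
S_surf′ = S_deep − (α/β)·ΔT = 34.59 − (1.3 × 10⁻⁴/8.2 × 10⁻⁴)·(-4.1) = 35.2400 psu.
Increase required: 35.2400 − 34.71 = 0.5300 psu.

0.53 psu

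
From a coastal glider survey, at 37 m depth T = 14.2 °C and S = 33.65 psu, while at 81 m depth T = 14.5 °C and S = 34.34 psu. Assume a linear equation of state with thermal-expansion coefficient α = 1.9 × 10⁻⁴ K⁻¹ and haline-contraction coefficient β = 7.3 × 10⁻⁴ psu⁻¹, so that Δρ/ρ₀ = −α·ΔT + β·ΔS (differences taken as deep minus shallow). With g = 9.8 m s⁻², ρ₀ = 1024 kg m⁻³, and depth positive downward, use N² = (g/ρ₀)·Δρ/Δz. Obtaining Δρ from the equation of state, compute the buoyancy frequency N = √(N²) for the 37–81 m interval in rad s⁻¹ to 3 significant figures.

9.97 × 10⁻³ rad s⁻¹

ΔT = +0.3 K, ΔS = +0.69 psu (deep − shallow).
Δρ/ρ₀ = −αΔT + βΔS = -5.70 × 10⁻⁵ + 5.037 × 10⁻⁴ = 4.467 × 10⁻⁴, so Δρ ≈ 0.4574 kg m⁻³.
N² = (g/ρ₀)·Δρ/Δz = g·(Δρ/ρ₀)/Δz = 9.8 × 4.467 × 10⁻⁴ / 44 = 9.9492 × 10⁻⁵ s⁻².
N = √(9.9492 × 10⁻⁵) = 9.9746 × 10⁻³ rad s⁻¹ ≈ 9.97 × 10⁻³ rad s⁻¹.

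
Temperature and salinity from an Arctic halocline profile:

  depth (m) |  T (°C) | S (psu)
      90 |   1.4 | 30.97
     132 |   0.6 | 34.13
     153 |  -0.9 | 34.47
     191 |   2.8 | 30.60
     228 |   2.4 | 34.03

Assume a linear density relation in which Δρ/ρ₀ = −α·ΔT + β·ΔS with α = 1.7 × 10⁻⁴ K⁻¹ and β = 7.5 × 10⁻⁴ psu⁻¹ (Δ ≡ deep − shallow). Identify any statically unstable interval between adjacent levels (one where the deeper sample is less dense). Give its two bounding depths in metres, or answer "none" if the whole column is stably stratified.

Evaluate Δρ/ρ₀ = −αΔT + βΔS across each adjacent pair:
  90–132 m: −αΔT+βΔS = −(1.7 × 10⁻⁴)(-0.8)+(7.5 × 10⁻⁴)(+3.16) = 2.5 × 10⁻³ → stable
  132–153 m: −αΔT+βΔS = −(1.7 × 10⁻⁴)(-1.5)+(7.5 × 10⁻⁴)(+0.34) = 5.1 × 10⁻⁴ → stable
  153–191 m: −αΔT+βΔS = −(1.7 × 10⁻⁴)(+3.7)+(7.5 × 10⁻⁴)(-3.87) = -3.5 × 10⁻³ → UNSTABLE
  191–228 m: −αΔT+βΔS = −(1.7 × 10⁻⁴)(-0.4)+(7.5 × 10⁻⁴)(+3.43) = 2.6 × 10⁻³ → stable
The 153–191 m interval has Δρ < 0: lighter water underlies denser water.

153–191 m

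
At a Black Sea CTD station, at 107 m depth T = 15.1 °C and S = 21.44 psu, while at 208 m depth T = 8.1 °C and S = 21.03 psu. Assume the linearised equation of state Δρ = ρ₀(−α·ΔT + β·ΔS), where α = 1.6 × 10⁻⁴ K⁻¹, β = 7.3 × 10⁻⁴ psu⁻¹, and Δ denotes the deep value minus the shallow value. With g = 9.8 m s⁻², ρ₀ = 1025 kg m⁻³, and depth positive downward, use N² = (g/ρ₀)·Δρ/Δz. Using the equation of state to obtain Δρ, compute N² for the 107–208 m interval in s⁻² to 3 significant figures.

7.96 × 10⁻⁵ s⁻²

ΔT = -7.0 K, ΔS = -0.41 psu (deep − shallow).
Δρ/ρ₀ = −αΔT + βΔS = 1.12 × 10⁻³ − 2.993 × 10⁻⁴ = 8.207 × 10⁻⁴, so Δρ ≈ 0.8412 kg m⁻³.
N² = (g/ρ₀)·Δρ/Δz = g·(Δρ/ρ₀)/Δz = 9.8 × 8.207 × 10⁻⁴ / 101 = 7.9632 × 10⁻⁵ s⁻² ≈ 7.96 × 10⁻⁵ s⁻².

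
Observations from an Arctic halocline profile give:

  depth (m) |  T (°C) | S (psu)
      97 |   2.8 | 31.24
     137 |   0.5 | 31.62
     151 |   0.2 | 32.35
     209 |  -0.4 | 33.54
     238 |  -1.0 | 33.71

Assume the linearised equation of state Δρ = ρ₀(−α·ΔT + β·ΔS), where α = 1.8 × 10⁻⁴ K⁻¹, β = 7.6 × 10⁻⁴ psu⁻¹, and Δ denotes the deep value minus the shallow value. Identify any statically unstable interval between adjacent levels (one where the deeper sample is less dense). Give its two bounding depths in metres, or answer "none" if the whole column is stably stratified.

Evaluate Δρ/ρ₀ = −αΔT + βΔS across each adjacent pair:
  97–137 m: −αΔT+βΔS = −(1.8 × 10⁻⁴)(-2.3)+(7.6 × 10⁻⁴)(+0.38) = 7.0 × 10⁻⁴ → stable
  137–151 m: −αΔT+βΔS = −(1.8 × 10⁻⁴)(-0.3)+(7.6 × 10⁻⁴)(+0.73) = 6.1 × 10⁻⁴ → stable
  151–209 m: −αΔT+βΔS = −(1.8 × 10⁻⁴)(-0.6)+(7.6 × 10⁻⁴)(+1.19) = 1.0 × 10⁻³ → stable
  209–238 m: −αΔT+βΔS = −(1.8 × 10⁻⁴)(-0.6)+(7.6 × 10⁻⁴)(+0.17) = 2.4 × 10⁻⁴ → stable
Every interval has Δρ > 0: the column is stably stratified throughout.

none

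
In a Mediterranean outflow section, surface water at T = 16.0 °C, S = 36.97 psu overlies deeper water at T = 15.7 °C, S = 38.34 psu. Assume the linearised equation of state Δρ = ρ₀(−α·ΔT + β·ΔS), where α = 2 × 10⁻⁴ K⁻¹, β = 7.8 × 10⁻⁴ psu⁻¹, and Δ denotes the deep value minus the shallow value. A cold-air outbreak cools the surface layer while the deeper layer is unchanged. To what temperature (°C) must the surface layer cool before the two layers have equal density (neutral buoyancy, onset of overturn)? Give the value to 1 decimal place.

10.4 °C

Neutral buoyancy requires Δρ = 0, i.e. −α(T_deep − T_surf′) + β(S_deep − S_surf) = 0.
T_surf′ = T_deep − (β/α)·ΔS = 15.7 − (7.8 × 10⁻⁴/2 × 10⁻⁴)·(+1.37) = 10.357 °C.
Cooling required: 16.0 − (10.357) = 5.643 °C.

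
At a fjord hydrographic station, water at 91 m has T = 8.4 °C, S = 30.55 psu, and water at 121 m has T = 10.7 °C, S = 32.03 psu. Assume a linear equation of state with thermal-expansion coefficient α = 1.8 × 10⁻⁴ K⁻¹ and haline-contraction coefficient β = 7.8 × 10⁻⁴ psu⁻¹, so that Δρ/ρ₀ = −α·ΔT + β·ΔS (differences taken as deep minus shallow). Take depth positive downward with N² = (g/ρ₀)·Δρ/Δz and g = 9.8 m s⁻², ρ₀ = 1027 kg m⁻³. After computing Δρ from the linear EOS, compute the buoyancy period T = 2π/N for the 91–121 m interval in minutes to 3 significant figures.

ΔT = +2.3 K, ΔS = +1.48 psu (deep − shallow).
Δρ/ρ₀ = −αΔT + βΔS = -4.14 × 10⁻⁴ + 1.1544 × 10⁻³ = 7.404 × 10⁻⁴, so Δρ ≈ 0.7604 kg m⁻³.
N² = (g/ρ₀)·Δρ/Δz = g·(Δρ/ρ₀)/Δz = 9.8 × 7.404 × 10⁻⁴ / 30 = 2.4186 × 10⁻⁴ s⁻².
N = √(2.4186 × 10⁻⁴) = 0.015552 rad s⁻¹ → T = 2π/N = 404.01 s = 6.7335 min ≈ 6.73 min.

6.73 min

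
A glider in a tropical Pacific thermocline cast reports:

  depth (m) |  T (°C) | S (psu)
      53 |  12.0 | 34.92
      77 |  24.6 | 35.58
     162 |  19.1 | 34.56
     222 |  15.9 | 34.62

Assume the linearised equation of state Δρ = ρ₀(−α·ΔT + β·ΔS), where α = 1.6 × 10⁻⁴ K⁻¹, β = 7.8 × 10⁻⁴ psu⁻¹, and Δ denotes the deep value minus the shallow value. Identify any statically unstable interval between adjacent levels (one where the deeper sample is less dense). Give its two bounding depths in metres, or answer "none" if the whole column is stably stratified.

Evaluate Δρ/ρ₀ = −αΔT + βΔS across each adjacent pair:
  53–77 m: −αΔT+βΔS = −(1.6 × 10⁻⁴)(+12.6)+(7.8 × 10⁻⁴)(+0.66) = -1.5 × 10⁻³ → UNSTABLE
  77–162 m: −αΔT+βΔS = −(1.6 × 10⁻⁴)(-5.5)+(7.8 × 10⁻⁴)(-1.02) = 8.4 × 10⁻⁵ → stable
  162–222 m: −αΔT+βΔS = −(1.6 × 10⁻⁴)(-3.2)+(7.8 × 10⁻⁴)(+0.06) = 5.6 × 10⁻⁴ → stable
The 53–77 m interval has Δρ < 0: lighter water underlies denser water.

53–77 m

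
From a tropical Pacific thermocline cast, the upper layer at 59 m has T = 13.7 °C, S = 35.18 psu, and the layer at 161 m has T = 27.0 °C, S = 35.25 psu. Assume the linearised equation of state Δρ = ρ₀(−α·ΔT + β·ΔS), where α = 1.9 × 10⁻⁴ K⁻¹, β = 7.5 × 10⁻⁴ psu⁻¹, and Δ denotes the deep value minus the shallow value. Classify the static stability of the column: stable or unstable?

unstable

ΔT = 27.0 − 13.7 = +13.3 K and ΔS = 35.25 − 35.18 = +0.07 psu (deep − shallow).
−αΔT = -2.527 × 10⁻³; βΔS = 5.25 × 10⁻⁵; sum Δρ/ρ₀ = -2.4745 × 10⁻³.
Δρ/ρ₀ < 0, so Δρ < 0: deeper water is lighter → statically unstable; the column would overturn.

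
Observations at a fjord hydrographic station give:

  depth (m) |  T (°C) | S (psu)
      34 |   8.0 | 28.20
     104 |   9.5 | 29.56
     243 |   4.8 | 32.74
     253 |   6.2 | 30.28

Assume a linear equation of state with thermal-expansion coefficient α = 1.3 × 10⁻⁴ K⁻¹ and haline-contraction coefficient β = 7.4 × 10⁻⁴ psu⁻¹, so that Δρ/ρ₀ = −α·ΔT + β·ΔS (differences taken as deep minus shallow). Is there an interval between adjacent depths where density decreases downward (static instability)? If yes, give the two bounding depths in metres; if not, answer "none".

243–253 m

Evaluate Δρ/ρ₀ = −αΔT + βΔS across each adjacent pair:
  34–104 m: −αΔT+βΔS = −(1.3 × 10⁻⁴)(+1.5)+(7.4 × 10⁻⁴)(+1.36) = 8.1 × 10⁻⁴ → stable
  104–243 m: −αΔT+βΔS = −(1.3 × 10⁻⁴)(-4.7)+(7.4 × 10⁻⁴)(+3.18) = 3.0 × 10⁻³ → stable
  243–253 m: −αΔT+βΔS = −(1.3 × 10⁻⁴)(+1.4)+(7.4 × 10⁻⁴)(-2.46) = -2.0 × 10⁻³ → UNSTABLE
The 243–253 m interval has Δρ < 0: lighter water underlies denser water.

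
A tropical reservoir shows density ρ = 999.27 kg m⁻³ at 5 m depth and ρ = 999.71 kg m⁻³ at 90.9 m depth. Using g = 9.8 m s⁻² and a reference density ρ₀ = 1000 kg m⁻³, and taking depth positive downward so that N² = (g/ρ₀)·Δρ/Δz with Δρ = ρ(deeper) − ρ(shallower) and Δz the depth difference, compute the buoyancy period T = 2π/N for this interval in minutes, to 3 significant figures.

14.8 min

Δρ = 999.71 − 999.27 = 0.44 kg m⁻³ over Δz = 90.9 − 5 = 85.9 m.
N² = (9.8/1000) × (0.44/85.9) = 5.0198 × 10⁻⁵ s⁻².
N = √(5.0198 × 10⁻⁵) = 7.0851 × 10⁻³ rad s⁻¹, so T = 2π/N = 886.82 s = 14.780 min ≈ 14.8 min.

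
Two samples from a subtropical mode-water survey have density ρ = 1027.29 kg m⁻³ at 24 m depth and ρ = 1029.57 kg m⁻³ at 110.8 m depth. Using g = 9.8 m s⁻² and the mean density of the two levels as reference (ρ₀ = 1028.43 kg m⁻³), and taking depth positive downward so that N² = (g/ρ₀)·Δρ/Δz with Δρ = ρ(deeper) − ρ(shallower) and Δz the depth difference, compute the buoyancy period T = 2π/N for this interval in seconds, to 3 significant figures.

397 s

Δρ = 1029.57 − 1027.29 = 2.28 kg m⁻³ over Δz = 110.8 − 24 = 86.8 m.
N² = (9.8/1028.43) × (2.28/86.8) = 2.5030 × 10⁻⁴ s⁻².
N = √(2.5030 × 10⁻⁴) = 0.015821 rad s⁻¹, so T = 2π/N = 397.14 s ≈ 397 s.
A positive N² confirms static stability across the interval.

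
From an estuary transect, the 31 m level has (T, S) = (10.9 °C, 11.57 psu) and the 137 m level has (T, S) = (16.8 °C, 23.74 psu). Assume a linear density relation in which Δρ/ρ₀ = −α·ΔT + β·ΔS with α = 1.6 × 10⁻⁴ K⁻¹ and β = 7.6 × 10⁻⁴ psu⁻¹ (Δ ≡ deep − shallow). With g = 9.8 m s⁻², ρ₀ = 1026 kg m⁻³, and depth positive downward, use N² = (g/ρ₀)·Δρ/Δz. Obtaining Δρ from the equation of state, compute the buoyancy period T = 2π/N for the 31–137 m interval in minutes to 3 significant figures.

3.78 min

ΔT = +5.9 K, ΔS = +12.17 psu (deep − shallow).
Δρ/ρ₀ = −αΔT + βΔS = -9.44 × 10⁻⁴ + 9.2492 × 10⁻³ = 8.3052 × 10⁻³, so Δρ ≈ 8.521 kg m⁻³.
N² = (g/ρ₀)·Δρ/Δz = g·(Δρ/ρ₀)/Δz = 9.8 × 8.3052 × 10⁻³ / 106 = 7.6784 × 10⁻⁴ s⁻².
N = √(7.6784 × 10⁻⁴) = 0.027710 rad s⁻¹ → T = 2π/N = 226.75 s = 3.7792 min ≈ 3.78 min.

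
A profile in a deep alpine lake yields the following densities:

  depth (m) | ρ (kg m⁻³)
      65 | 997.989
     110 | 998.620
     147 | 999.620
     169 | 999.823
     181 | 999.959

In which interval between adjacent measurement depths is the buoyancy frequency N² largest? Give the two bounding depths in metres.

110–147 m

Compute the density gradient over each adjacent pair:
  65–110 m: Δρ/Δz = 0.631/45 = 0.014 kg m⁻⁴
  110–147 m: Δρ/Δz = 1.000/37 = 0.027 kg m⁻⁴
  147–169 m: Δρ/Δz = 0.203/22 = 9.2 × 10⁻³ kg m⁻⁴
  169–181 m: Δρ/Δz = 0.136/12 = 0.011 kg m⁻⁴
The largest gradient is in the 110–147 m interval — the pycnocline.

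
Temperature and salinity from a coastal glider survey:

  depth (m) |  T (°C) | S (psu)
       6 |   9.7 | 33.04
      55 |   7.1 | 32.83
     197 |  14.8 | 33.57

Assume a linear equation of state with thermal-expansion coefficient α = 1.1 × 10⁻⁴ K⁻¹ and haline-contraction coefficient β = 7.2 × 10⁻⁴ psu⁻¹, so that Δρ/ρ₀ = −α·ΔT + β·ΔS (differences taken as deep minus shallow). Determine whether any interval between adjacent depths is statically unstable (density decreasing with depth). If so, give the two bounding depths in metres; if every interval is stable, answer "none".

Evaluate Δρ/ρ₀ = −αΔT + βΔS across each adjacent pair:
  6–55 m: −αΔT+βΔS = −(1.1 × 10⁻⁴)(-2.6)+(7.2 × 10⁻⁴)(-0.21) = 1.3 × 10⁻⁴ → stable
  55–197 m: −αΔT+βΔS = −(1.1 × 10⁻⁴)(+7.7)+(7.2 × 10⁻⁴)(+0.74) = -3.1 × 10⁻⁴ → UNSTABLE
The 55–197 m interval has Δρ < 0: lighter water underlies denser water.

55–197 m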